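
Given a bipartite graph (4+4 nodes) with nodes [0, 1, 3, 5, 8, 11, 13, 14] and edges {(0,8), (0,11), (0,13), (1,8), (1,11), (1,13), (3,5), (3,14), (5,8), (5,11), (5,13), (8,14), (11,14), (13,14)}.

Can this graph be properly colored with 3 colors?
Yes, G is 3-colorable

A valid 3-coloring: color 1: [0, 1, 5, 14]; color 2: [3, 8, 11, 13].
(χ(G) = 2 ≤ 3.)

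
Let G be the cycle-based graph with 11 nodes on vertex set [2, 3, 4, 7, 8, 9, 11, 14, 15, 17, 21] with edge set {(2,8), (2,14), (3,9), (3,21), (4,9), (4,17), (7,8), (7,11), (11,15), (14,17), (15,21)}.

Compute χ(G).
χ(G) = 3

Clique number ω(G) = 2 (lower bound: χ ≥ ω).
Odd cycle [3, 21, 15, 11, 7, 8, 2, 14, 17, 4, 9] needs 3 colors (χ ≥ 3).
The coloring below uses 3 colors, so χ(G) = 3.
A valid 3-coloring: color 1: [2, 3, 4, 7, 15]; color 2: [8, 9, 11, 14, 21]; color 3: [17].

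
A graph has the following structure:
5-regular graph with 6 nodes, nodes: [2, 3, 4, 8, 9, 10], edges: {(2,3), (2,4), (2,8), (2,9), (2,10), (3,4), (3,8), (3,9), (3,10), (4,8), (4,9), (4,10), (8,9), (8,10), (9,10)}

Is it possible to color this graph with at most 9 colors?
A valid 9-coloring: color 1: [3]; color 2: [4]; color 3: [2]; color 4: [8]; color 5: [10]; color 6: [9].
(χ(G) = 6 ≤ 9.)

Yes, G is 9-colorable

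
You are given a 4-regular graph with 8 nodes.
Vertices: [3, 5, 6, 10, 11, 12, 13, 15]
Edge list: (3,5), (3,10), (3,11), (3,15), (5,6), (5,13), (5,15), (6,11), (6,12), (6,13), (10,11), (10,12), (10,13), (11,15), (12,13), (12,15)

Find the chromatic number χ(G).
Clique number ω(G) = 3 (lower bound: χ ≥ ω).
The clique on [3, 10, 11] has size 3, forcing χ ≥ 3, and the coloring below uses 3 colors, so χ(G) = 3.
A valid 3-coloring: color 1: [6, 10, 15]; color 2: [3, 13]; color 3: [5, 11, 12].

χ(G) = 3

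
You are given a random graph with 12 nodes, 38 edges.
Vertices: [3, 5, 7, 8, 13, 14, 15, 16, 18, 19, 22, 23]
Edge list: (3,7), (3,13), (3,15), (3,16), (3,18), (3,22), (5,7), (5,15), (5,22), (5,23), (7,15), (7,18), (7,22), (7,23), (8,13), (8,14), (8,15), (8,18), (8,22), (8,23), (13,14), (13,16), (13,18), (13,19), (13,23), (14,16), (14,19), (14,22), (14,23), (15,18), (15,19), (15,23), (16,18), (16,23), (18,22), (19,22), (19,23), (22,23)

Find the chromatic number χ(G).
Clique number ω(G) = 4 (lower bound: χ ≥ ω).
The clique on [3, 13, 16, 18] has size 4, forcing χ ≥ 4, and the coloring below uses 4 colors, so χ(G) = 4.
A valid 4-coloring: color 1: [18, 23]; color 2: [13, 15, 22]; color 3: [7, 8, 16, 19]; color 4: [3, 5, 14].

χ(G) = 4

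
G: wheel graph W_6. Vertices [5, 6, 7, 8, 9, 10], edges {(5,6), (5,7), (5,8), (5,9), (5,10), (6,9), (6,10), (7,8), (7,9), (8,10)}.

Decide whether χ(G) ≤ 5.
Yes, G is 5-colorable

A valid 5-coloring: color 1: [5]; color 2: [8, 9]; color 3: [7, 10]; color 4: [6].
(χ(G) = 4 ≤ 5.)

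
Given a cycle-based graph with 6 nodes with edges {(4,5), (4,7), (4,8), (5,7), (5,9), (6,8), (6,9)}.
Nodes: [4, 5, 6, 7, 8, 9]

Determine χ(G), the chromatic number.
Clique number ω(G) = 3 (lower bound: χ ≥ ω).
The clique on [4, 5, 7] has size 3, forcing χ ≥ 3, and the coloring below uses 3 colors, so χ(G) = 3.
A valid 3-coloring: color 1: [4, 9]; color 2: [5, 6]; color 3: [7, 8].

χ(G) = 3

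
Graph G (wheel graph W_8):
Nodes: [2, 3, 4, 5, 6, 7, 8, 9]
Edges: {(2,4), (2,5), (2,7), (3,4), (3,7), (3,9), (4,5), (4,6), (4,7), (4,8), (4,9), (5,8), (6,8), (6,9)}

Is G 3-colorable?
No, G is not 3-colorable

Odd cycle [8, 5, 2, 7, 3, 9, 6] needs 3 colors (χ ≥ 3).
Vertex 4 is adjacent to every vertex of [2, 3, 5, 6, 7, 8, 9], which already need 3 colors among themselves, so 4 needs a new color (χ ≥ 4).
Hence χ(G) ≥ 4 > 3, so no proper 3-coloring exists.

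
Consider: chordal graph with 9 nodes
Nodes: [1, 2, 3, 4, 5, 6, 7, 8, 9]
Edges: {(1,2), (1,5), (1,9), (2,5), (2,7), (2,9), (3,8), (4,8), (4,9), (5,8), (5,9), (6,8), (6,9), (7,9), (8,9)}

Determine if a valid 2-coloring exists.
The clique on vertices [1, 2, 5, 9] has size 4 > 2, so it alone needs 4 colors.

No, G is not 2-colorable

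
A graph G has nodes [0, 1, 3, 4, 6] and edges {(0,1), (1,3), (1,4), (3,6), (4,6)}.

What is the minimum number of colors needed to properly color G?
χ(G) = 2

Clique number ω(G) = 2 (lower bound: χ ≥ ω).
The graph is bipartite (no odd cycle), so 2 colors suffice: χ(G) = 2.
A valid 2-coloring: color 1: [1, 6]; color 2: [0, 3, 4].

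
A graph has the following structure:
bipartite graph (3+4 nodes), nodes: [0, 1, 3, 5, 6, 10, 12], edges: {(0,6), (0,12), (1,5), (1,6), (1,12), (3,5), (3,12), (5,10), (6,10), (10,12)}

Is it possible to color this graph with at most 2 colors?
A valid 2-coloring: color 1: [5, 6, 12]; color 2: [0, 1, 3, 10].
(χ(G) = 2 ≤ 2.)

Yes, G is 2-colorable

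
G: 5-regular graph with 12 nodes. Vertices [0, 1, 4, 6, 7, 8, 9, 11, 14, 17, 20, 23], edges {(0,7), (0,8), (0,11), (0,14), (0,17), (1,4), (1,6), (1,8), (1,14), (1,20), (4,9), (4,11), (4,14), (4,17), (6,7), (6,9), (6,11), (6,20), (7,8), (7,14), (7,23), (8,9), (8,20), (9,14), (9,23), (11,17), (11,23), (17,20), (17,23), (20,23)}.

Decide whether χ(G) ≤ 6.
Yes, G is 6-colorable

A valid 6-coloring: color 1: [1, 7, 9, 11]; color 2: [0, 4, 20]; color 3: [6, 8, 14, 17]; color 4: [23].
(χ(G) = 4 ≤ 6.)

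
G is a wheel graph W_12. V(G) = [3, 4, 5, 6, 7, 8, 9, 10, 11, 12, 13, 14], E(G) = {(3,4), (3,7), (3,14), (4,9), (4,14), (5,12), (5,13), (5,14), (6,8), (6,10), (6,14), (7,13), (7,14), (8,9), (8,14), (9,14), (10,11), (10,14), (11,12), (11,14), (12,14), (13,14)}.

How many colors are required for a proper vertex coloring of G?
Clique number ω(G) = 3 (lower bound: χ ≥ ω).
Odd cycle [9, 4, 3, 7, 13, 5, 12, 11, 10, 6, 8] needs 3 colors (χ ≥ 3).
Vertex 14 is adjacent to every vertex of [3, 4, 5, 6, 7, 8, 9, 10, 11, 12, 13], which already need 3 colors among themselves, so 14 needs a new color (χ ≥ 4).
The coloring below uses 4 colors, so χ(G) = 4.
A valid 4-coloring: color 1: [14]; color 2: [3, 6, 9, 12, 13]; color 3: [4, 5, 7, 8, 11]; color 4: [10].

χ(G) = 4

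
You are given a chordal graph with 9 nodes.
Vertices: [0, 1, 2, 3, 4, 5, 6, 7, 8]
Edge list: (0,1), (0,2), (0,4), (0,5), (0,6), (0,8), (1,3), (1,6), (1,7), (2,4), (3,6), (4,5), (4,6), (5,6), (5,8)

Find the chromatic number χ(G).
χ(G) = 4

Clique number ω(G) = 4 (lower bound: χ ≥ ω).
The clique on [0, 4, 5, 6] has size 4, forcing χ ≥ 4, and the coloring below uses 4 colors, so χ(G) = 4.
A valid 4-coloring: color 1: [0, 3, 7]; color 2: [2, 6, 8]; color 3: [1, 5]; color 4: [4].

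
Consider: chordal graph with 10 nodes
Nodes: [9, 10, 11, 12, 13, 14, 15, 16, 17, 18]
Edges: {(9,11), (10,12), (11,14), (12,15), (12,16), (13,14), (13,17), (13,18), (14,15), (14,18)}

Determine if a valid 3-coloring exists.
Yes, G is 3-colorable

A valid 3-coloring: color 1: [9, 12, 14, 17]; color 2: [10, 11, 13, 15, 16]; color 3: [18].
(χ(G) = 3 ≤ 3.)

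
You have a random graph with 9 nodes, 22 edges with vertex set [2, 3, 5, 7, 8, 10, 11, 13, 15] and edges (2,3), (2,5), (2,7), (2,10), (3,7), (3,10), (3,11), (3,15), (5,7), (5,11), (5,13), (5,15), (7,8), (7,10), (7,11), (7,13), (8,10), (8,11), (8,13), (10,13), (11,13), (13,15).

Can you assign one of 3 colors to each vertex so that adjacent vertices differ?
The clique on vertices [7, 8, 10, 13] has size 4 > 3, so it alone needs 4 colors.

No, G is not 3-colorable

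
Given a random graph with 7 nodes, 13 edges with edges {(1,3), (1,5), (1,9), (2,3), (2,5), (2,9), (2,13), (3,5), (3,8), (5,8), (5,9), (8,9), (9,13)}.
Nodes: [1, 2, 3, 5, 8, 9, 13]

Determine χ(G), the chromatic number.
χ(G) = 3

Clique number ω(G) = 3 (lower bound: χ ≥ ω).
The clique on [2, 9, 13] has size 3, forcing χ ≥ 3, and the coloring below uses 3 colors, so χ(G) = 3.
A valid 3-coloring: color 1: [3, 9]; color 2: [5, 13]; color 3: [1, 2, 8].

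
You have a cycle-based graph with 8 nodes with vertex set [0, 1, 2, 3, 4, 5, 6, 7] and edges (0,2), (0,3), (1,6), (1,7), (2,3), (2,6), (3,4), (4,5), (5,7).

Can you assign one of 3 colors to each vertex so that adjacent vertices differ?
Yes, G is 3-colorable

A valid 3-coloring: color 1: [3, 6, 7]; color 2: [1, 2, 4]; color 3: [0, 5].
(χ(G) = 3 ≤ 3.)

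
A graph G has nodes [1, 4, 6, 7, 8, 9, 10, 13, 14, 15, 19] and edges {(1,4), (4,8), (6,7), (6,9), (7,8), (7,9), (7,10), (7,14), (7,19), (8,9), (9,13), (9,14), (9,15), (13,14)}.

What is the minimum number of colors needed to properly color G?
Clique number ω(G) = 3 (lower bound: χ ≥ ω).
The clique on [7, 8, 9] has size 3, forcing χ ≥ 3, and the coloring below uses 3 colors, so χ(G) = 3.
A valid 3-coloring: color 1: [4, 9, 10, 19]; color 2: [1, 7, 13, 15]; color 3: [6, 8, 14].

χ(G) = 3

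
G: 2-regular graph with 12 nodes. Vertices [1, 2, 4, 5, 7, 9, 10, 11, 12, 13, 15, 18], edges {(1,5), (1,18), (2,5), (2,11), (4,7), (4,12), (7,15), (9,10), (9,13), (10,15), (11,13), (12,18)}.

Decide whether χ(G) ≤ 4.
A valid 4-coloring: color 1: [1, 2, 7, 10, 12, 13]; color 2: [4, 5, 9, 11, 15, 18].
(χ(G) = 2 ≤ 4.)

Yes, G is 4-colorable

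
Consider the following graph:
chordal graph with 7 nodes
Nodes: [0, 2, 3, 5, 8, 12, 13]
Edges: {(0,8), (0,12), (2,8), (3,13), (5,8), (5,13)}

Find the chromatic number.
Clique number ω(G) = 2 (lower bound: χ ≥ ω).
The graph is bipartite (no odd cycle), so 2 colors suffice: χ(G) = 2.
A valid 2-coloring: color 1: [8, 12, 13]; color 2: [0, 2, 3, 5].

χ(G) = 2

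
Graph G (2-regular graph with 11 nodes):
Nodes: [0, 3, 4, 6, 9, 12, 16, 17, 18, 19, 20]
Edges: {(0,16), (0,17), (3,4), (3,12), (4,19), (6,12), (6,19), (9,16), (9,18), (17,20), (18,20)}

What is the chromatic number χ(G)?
χ(G) = 3

Clique number ω(G) = 2 (lower bound: χ ≥ ω).
Odd cycle [19, 4, 3, 12, 6] needs 3 colors (χ ≥ 3).
The coloring below uses 3 colors, so χ(G) = 3.
A valid 3-coloring: color 1: [12, 16, 17, 18, 19]; color 2: [0, 4, 6, 9, 20]; color 3: [3].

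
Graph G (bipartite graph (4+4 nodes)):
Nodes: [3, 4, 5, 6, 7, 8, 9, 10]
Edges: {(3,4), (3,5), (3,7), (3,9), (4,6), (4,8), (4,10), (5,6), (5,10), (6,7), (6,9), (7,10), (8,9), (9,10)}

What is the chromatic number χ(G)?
Clique number ω(G) = 2 (lower bound: χ ≥ ω).
The graph is bipartite (no odd cycle), so 2 colors suffice: χ(G) = 2.
A valid 2-coloring: color 1: [4, 5, 7, 9]; color 2: [3, 6, 8, 10].

χ(G) = 2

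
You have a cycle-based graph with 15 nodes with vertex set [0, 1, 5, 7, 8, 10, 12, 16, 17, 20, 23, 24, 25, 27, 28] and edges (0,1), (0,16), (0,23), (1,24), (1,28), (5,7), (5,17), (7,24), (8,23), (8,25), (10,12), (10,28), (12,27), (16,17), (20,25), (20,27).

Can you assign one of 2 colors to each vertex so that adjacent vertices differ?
Odd cycle [16, 17, 5, 7, 24, 1, 0] needs 3 colors (χ ≥ 3).
Hence χ(G) ≥ 3 > 2, so no proper 2-coloring exists.

No, G is not 2-colorable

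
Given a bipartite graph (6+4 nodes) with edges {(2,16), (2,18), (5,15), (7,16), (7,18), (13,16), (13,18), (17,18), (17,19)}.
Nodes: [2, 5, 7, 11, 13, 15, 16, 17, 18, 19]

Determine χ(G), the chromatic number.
χ(G) = 2

Clique number ω(G) = 2 (lower bound: χ ≥ ω).
The graph is bipartite (no odd cycle), so 2 colors suffice: χ(G) = 2.
A valid 2-coloring: color 1: [5, 11, 16, 18, 19]; color 2: [2, 7, 13, 15, 17].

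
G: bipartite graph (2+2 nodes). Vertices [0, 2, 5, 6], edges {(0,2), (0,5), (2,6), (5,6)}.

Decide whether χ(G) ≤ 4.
A valid 4-coloring: color 1: [2, 5]; color 2: [0, 6].
(χ(G) = 2 ≤ 4.)

Yes, G is 4-colorable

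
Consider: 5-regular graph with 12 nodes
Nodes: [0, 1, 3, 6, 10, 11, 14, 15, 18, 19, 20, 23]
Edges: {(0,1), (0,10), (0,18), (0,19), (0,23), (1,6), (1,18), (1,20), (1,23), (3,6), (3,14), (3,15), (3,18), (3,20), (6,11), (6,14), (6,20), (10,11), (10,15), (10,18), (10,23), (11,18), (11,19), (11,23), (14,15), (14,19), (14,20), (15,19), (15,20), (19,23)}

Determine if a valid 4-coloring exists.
A valid 4-coloring: color 1: [6, 15, 18, 23]; color 2: [1, 3, 10, 19]; color 3: [0, 11, 20]; color 4: [14].
(χ(G) = 4 ≤ 4.)

Yes, G is 4-colorable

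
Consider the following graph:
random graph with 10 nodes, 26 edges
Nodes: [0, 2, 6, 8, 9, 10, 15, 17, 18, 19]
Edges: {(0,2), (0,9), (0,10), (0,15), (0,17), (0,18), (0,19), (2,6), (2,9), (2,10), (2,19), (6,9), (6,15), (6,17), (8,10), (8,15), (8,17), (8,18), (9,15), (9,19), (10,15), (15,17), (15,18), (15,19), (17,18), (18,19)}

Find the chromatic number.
χ(G) = 4

Clique number ω(G) = 4 (lower bound: χ ≥ ω).
The clique on [0, 2, 9, 19] has size 4, forcing χ ≥ 4, and the coloring below uses 4 colors, so χ(G) = 4.
A valid 4-coloring: color 1: [2, 15]; color 2: [0, 6, 8]; color 3: [10, 17, 19]; color 4: [9, 18].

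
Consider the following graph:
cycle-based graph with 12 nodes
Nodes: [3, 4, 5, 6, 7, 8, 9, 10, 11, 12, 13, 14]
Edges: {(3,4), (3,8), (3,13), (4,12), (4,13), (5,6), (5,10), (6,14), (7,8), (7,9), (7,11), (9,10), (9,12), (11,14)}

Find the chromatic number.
Clique number ω(G) = 3 (lower bound: χ ≥ ω).
The clique on [3, 4, 13] has size 3, forcing χ ≥ 3, and the coloring below uses 3 colors, so χ(G) = 3.
A valid 3-coloring: color 1: [4, 6, 8, 9, 11]; color 2: [3, 5, 7, 12, 14]; color 3: [10, 13].

χ(G) = 3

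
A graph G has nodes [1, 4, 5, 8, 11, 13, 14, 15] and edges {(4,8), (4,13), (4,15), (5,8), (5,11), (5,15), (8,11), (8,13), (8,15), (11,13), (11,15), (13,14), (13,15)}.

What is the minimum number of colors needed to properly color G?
χ(G) = 4

Clique number ω(G) = 4 (lower bound: χ ≥ ω).
The clique on [5, 8, 11, 15] has size 4, forcing χ ≥ 4, and the coloring below uses 4 colors, so χ(G) = 4.
A valid 4-coloring: color 1: [1, 5, 13]; color 2: [14, 15]; color 3: [8]; color 4: [4, 11].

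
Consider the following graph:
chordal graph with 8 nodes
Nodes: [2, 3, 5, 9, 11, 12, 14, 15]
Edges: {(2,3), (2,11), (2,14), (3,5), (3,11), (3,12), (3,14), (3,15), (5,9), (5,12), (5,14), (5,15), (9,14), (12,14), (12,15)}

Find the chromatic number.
χ(G) = 4

Clique number ω(G) = 4 (lower bound: χ ≥ ω).
The clique on [3, 5, 12, 14] has size 4, forcing χ ≥ 4, and the coloring below uses 4 colors, so χ(G) = 4.
A valid 4-coloring: color 1: [3, 9]; color 2: [11, 14, 15]; color 3: [2, 5]; color 4: [12].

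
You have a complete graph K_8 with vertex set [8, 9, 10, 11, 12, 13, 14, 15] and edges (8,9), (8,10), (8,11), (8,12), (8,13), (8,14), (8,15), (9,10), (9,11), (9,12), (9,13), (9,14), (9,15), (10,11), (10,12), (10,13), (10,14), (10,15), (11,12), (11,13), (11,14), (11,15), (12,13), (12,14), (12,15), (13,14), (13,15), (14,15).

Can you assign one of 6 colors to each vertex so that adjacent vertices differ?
The clique on vertices [8, 9, 10, 11, 12, 13, 14, 15] has size 8 > 6, so it alone needs 8 colors.

No, G is not 6-colorable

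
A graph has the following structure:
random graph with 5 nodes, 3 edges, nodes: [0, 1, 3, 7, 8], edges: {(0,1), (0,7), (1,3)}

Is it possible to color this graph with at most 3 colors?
A valid 3-coloring: color 1: [0, 3, 8]; color 2: [1, 7].
(χ(G) = 2 ≤ 3.)

Yes, G is 3-colorable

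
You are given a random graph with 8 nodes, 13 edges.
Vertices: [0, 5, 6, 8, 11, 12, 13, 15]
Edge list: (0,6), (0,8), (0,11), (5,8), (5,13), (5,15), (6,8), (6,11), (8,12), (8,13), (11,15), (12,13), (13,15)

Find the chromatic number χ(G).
Clique number ω(G) = 3 (lower bound: χ ≥ ω).
Suppose a proper 3-coloring c exists. The clique [0, 6, 8] takes 3 distinct colors; by symmetry let c(0) = 1, c(6) = 2, c(8) = 3.
- Vertex 11: neighbors [0, 6] already have colors [1, 2] ⇒ c(11) = 3.
- Vertex 13: neighbors [8] already have colors [3]; try each remaining color.
- Case c(13) = 1:
  - Vertex 5: neighbors [13, 8] already have colors [1, 3] ⇒ c(5) = 2.
  - Vertex 15: neighbors [13, 5, 11] already have colors [1, 2, 3] — all 3 colors blocked. Contradiction.
- Case c(13) = 2:
  - Vertex 5: neighbors [13, 8] already have colors [2, 3] ⇒ c(5) = 1.
  - Vertex 15: neighbors [5, 13, 11] already have colors [1, 2, 3] — all 3 colors blocked. Contradiction.
Every case ends in a contradiction, so G has no proper 3-coloring (χ ≥ 4).
The coloring below uses 4 colors, so χ(G) = 4.
A valid 4-coloring: color 1: [8, 15]; color 2: [0, 13]; color 3: [5, 6, 12]; color 4: [11].

χ(G) = 4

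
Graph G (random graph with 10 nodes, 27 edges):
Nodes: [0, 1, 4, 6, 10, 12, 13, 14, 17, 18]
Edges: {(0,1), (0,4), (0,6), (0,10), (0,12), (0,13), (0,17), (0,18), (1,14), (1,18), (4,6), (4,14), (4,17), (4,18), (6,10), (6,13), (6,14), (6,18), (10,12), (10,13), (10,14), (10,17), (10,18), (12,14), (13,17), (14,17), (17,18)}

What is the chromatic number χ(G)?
Clique number ω(G) = 4 (lower bound: χ ≥ ω).
The clique on [0, 10, 17, 18] has size 4, forcing χ ≥ 4, and the coloring below uses 4 colors, so χ(G) = 4.
A valid 4-coloring: color 1: [0, 14]; color 2: [1, 4, 10]; color 3: [6, 12, 17]; color 4: [13, 18].

χ(G) = 4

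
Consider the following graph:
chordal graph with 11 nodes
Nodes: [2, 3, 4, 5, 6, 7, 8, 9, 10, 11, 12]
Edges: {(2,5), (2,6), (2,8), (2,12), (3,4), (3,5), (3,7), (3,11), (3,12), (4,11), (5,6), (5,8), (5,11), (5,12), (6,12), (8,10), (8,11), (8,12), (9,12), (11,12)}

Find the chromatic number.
Clique number ω(G) = 4 (lower bound: χ ≥ ω).
The clique on [5, 8, 11, 12] has size 4, forcing χ ≥ 4, and the coloring below uses 4 colors, so χ(G) = 4.
A valid 4-coloring: color 1: [4, 7, 10, 12]; color 2: [5, 9]; color 3: [2, 11]; color 4: [3, 6, 8].

χ(G) = 4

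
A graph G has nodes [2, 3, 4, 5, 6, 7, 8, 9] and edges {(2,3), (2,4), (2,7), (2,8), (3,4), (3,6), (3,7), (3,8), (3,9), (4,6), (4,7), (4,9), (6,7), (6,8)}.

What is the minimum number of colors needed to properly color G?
Clique number ω(G) = 4 (lower bound: χ ≥ ω).
The clique on [2, 3, 4, 7] has size 4, forcing χ ≥ 4, and the coloring below uses 4 colors, so χ(G) = 4.
A valid 4-coloring: color 1: [3, 5]; color 2: [4, 8]; color 3: [2, 6, 9]; color 4: [7].

χ(G) = 4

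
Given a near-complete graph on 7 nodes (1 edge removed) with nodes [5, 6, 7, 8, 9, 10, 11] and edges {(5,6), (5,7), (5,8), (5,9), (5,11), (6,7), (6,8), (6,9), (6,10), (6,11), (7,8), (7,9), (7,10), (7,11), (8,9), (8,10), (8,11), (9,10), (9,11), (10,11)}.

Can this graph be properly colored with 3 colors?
The clique on vertices [6, 7, 8, 9, 10, 11] has size 6 > 3, so it alone needs 6 colors.

No, G is not 3-colorable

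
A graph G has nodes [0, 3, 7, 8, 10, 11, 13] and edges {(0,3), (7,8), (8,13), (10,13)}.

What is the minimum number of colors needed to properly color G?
χ(G) = 2

Clique number ω(G) = 2 (lower bound: χ ≥ ω).
The graph is bipartite (no odd cycle), so 2 colors suffice: χ(G) = 2.
A valid 2-coloring: color 1: [3, 8, 10, 11]; color 2: [0, 7, 13].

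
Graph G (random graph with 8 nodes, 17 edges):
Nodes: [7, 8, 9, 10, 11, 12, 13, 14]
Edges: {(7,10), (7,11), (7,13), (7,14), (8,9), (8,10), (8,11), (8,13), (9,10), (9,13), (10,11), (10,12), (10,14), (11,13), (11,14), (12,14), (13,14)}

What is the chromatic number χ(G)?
χ(G) = 4

Clique number ω(G) = 4 (lower bound: χ ≥ ω).
The clique on [7, 10, 11, 14] has size 4, forcing χ ≥ 4, and the coloring below uses 4 colors, so χ(G) = 4.
A valid 4-coloring: color 1: [10, 13]; color 2: [8, 14]; color 3: [9, 11, 12]; color 4: [7].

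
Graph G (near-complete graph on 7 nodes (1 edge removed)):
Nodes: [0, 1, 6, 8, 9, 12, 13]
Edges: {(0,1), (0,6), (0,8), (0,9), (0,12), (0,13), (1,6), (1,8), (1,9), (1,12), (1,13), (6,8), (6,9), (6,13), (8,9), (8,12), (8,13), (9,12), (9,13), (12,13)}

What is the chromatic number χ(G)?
Clique number ω(G) = 6 (lower bound: χ ≥ ω).
The clique on [0, 1, 8, 9, 12, 13] has size 6, forcing χ ≥ 6, and the coloring below uses 6 colors, so χ(G) = 6.
A valid 6-coloring: color 1: [13]; color 2: [8]; color 3: [9]; color 4: [0]; color 5: [1]; color 6: [6, 12].

χ(G) = 6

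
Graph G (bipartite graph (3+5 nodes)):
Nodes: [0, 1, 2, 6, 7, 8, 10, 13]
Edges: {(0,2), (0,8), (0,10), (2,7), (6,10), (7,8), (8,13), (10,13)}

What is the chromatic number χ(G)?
Clique number ω(G) = 2 (lower bound: χ ≥ ω).
The graph is bipartite (no odd cycle), so 2 colors suffice: χ(G) = 2.
A valid 2-coloring: color 1: [1, 2, 8, 10]; color 2: [0, 6, 7, 13].

χ(G) = 2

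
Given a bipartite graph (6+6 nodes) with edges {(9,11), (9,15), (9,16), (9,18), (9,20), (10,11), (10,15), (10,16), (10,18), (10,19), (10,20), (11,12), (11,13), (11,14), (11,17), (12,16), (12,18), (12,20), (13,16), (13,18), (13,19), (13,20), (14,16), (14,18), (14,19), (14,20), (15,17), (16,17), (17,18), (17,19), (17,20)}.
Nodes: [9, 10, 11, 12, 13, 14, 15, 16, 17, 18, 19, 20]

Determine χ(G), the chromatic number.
χ(G) = 2

Clique number ω(G) = 2 (lower bound: χ ≥ ω).
The graph is bipartite (no odd cycle), so 2 colors suffice: χ(G) = 2.
A valid 2-coloring: color 1: [9, 10, 12, 13, 14, 17]; color 2: [11, 15, 16, 18, 19, 20].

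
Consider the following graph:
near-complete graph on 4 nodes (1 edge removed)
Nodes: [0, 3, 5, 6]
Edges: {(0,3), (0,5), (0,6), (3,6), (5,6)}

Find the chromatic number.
χ(G) = 3

Clique number ω(G) = 3 (lower bound: χ ≥ ω).
The clique on [0, 3, 6] has size 3, forcing χ ≥ 3, and the coloring below uses 3 colors, so χ(G) = 3.
A valid 3-coloring: color 1: [0]; color 2: [6]; color 3: [3, 5].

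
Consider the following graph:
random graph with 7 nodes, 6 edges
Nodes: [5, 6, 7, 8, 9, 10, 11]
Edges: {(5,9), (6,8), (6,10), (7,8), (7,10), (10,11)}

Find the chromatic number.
Clique number ω(G) = 2 (lower bound: χ ≥ ω).
The graph is bipartite (no odd cycle), so 2 colors suffice: χ(G) = 2.
A valid 2-coloring: color 1: [5, 8, 10]; color 2: [6, 7, 9, 11].

χ(G) = 2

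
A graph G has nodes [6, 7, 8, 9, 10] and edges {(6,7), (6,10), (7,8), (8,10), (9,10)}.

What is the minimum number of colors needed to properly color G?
Clique number ω(G) = 2 (lower bound: χ ≥ ω).
The graph is bipartite (no odd cycle), so 2 colors suffice: χ(G) = 2.
A valid 2-coloring: color 1: [7, 10]; color 2: [6, 8, 9].

χ(G) = 2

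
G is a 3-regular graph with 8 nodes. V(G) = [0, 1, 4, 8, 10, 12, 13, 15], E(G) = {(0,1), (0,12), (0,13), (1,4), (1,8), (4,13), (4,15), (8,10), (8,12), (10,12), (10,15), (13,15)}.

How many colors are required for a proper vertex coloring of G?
χ(G) = 3

Clique number ω(G) = 3 (lower bound: χ ≥ ω).
The clique on [4, 13, 15] has size 3, forcing χ ≥ 3, and the coloring below uses 3 colors, so χ(G) = 3.
A valid 3-coloring: color 1: [0, 4, 8]; color 2: [1, 10, 13]; color 3: [12, 15].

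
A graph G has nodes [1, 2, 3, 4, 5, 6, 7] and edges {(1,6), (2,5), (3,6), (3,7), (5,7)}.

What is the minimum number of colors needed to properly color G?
Clique number ω(G) = 2 (lower bound: χ ≥ ω).
The graph is bipartite (no odd cycle), so 2 colors suffice: χ(G) = 2.
A valid 2-coloring: color 1: [2, 4, 6, 7]; color 2: [1, 3, 5].

χ(G) = 2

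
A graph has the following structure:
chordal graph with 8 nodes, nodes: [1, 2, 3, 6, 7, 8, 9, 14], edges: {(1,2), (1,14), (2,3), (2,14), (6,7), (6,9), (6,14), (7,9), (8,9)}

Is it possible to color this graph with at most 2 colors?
No, G is not 2-colorable

The clique on vertices [1, 2, 14] has size 3 > 2, so it alone needs 3 colors.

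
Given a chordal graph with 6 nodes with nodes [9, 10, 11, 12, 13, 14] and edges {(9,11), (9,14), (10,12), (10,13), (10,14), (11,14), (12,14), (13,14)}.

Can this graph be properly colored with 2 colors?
No, G is not 2-colorable

The clique on vertices [9, 11, 14] has size 3 > 2, so it alone needs 3 colors.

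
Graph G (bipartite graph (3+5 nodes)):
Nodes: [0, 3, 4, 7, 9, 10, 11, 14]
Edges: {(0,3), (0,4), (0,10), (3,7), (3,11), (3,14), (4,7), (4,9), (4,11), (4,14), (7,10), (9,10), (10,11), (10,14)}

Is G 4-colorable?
A valid 4-coloring: color 1: [3, 4, 10]; color 2: [0, 7, 9, 11, 14].
(χ(G) = 2 ≤ 4.)

Yes, G is 4-colorable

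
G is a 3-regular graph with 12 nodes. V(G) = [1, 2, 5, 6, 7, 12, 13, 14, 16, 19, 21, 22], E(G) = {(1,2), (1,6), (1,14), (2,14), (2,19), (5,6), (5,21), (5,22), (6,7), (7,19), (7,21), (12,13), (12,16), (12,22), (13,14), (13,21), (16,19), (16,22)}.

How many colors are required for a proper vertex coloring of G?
χ(G) = 3

Clique number ω(G) = 3 (lower bound: χ ≥ ω).
The clique on [1, 2, 14] has size 3, forcing χ ≥ 3, and the coloring below uses 3 colors, so χ(G) = 3.
A valid 3-coloring: color 1: [1, 5, 7, 13, 16]; color 2: [6, 14, 19, 21, 22]; color 3: [2, 12].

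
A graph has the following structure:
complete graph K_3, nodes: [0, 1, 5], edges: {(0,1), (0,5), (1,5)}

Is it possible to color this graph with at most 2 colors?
No, G is not 2-colorable

The clique on vertices [0, 1, 5] has size 3 > 2, so it alone needs 3 colors.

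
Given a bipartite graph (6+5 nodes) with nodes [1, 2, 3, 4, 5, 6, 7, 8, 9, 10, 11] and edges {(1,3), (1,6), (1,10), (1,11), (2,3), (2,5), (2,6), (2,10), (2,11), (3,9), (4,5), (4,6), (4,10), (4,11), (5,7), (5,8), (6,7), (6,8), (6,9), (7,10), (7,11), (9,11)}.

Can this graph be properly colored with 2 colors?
Yes, G is 2-colorable

A valid 2-coloring: color 1: [3, 5, 6, 10, 11]; color 2: [1, 2, 4, 7, 8, 9].
(χ(G) = 2 ≤ 2.)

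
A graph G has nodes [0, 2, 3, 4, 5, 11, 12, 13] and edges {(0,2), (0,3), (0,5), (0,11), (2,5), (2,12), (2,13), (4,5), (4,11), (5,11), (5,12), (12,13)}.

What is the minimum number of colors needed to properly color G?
χ(G) = 3

Clique number ω(G) = 3 (lower bound: χ ≥ ω).
The clique on [2, 12, 13] has size 3, forcing χ ≥ 3, and the coloring below uses 3 colors, so χ(G) = 3.
A valid 3-coloring: color 1: [3, 5, 13]; color 2: [0, 4, 12]; color 3: [2, 11].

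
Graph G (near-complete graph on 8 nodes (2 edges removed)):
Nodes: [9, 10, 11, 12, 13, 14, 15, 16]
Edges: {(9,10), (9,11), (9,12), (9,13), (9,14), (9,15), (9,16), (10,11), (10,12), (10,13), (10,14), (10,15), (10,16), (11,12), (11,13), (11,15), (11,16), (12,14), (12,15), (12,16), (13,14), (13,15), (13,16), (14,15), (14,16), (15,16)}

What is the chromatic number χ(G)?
Clique number ω(G) = 6 (lower bound: χ ≥ ω).
The clique on [9, 10, 11, 12, 15, 16] has size 6, forcing χ ≥ 6, and the coloring below uses 6 colors, so χ(G) = 6.
A valid 6-coloring: color 1: [10]; color 2: [15]; color 3: [16]; color 4: [9]; color 5: [12, 13]; color 6: [11, 14].

χ(G) = 6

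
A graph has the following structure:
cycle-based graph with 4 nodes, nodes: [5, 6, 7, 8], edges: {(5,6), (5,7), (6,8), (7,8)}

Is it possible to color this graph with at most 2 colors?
A valid 2-coloring: color 1: [5, 8]; color 2: [6, 7].
(χ(G) = 2 ≤ 2.)

Yes, G is 2-colorable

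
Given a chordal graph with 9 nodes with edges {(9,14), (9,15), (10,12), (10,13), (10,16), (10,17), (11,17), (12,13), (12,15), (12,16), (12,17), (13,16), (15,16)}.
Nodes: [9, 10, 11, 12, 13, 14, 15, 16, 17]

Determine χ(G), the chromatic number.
χ(G) = 4

Clique number ω(G) = 4 (lower bound: χ ≥ ω).
The clique on [10, 12, 13, 16] has size 4, forcing χ ≥ 4, and the coloring below uses 4 colors, so χ(G) = 4.
A valid 4-coloring: color 1: [9, 11, 12]; color 2: [14, 16, 17]; color 3: [10, 15]; color 4: [13].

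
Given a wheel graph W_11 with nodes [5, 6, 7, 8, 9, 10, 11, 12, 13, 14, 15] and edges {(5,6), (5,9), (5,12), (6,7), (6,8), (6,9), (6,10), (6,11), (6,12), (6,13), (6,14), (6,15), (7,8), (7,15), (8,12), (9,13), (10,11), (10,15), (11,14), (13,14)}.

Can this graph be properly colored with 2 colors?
The clique on vertices [5, 6, 9] has size 3 > 2, so it alone needs 3 colors.

No, G is not 2-colorable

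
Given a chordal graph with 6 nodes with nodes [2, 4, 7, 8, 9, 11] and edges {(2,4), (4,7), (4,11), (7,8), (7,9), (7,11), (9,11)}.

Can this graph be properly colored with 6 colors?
A valid 6-coloring: color 1: [2, 7]; color 2: [8, 11]; color 3: [4, 9].
(χ(G) = 3 ≤ 6.)

Yes, G is 6-colorable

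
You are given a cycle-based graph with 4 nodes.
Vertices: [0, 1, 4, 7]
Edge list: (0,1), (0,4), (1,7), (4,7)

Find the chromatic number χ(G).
Clique number ω(G) = 2 (lower bound: χ ≥ ω).
The graph is bipartite (no odd cycle), so 2 colors suffice: χ(G) = 2.
A valid 2-coloring: color 1: [0, 7]; color 2: [1, 4].

χ(G) = 2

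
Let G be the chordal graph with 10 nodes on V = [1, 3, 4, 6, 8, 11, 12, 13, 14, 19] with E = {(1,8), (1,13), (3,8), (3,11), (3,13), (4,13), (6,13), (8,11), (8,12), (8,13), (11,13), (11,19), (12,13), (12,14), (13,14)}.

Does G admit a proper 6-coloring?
Yes, G is 6-colorable

A valid 6-coloring: color 1: [13, 19]; color 2: [4, 6, 8, 14]; color 3: [1, 11, 12]; color 4: [3].
(χ(G) = 4 ≤ 6.)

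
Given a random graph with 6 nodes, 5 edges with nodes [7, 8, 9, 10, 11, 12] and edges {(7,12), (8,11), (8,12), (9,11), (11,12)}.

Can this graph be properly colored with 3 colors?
Yes, G is 3-colorable

A valid 3-coloring: color 1: [9, 10, 12]; color 2: [7, 11]; color 3: [8].
(χ(G) = 3 ≤ 3.)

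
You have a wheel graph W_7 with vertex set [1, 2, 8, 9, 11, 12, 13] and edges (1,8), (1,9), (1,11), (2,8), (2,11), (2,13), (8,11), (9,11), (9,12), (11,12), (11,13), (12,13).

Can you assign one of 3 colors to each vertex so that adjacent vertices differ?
A valid 3-coloring: color 1: [11]; color 2: [8, 9, 13]; color 3: [1, 2, 12].
(χ(G) = 3 ≤ 3.)

Yes, G is 3-colorable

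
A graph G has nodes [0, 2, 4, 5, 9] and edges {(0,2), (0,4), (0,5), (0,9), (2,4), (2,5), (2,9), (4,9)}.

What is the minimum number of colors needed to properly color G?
Clique number ω(G) = 4 (lower bound: χ ≥ ω).
The clique on [0, 2, 4, 9] has size 4, forcing χ ≥ 4, and the coloring below uses 4 colors, so χ(G) = 4.
A valid 4-coloring: color 1: [0]; color 2: [2]; color 3: [4, 5]; color 4: [9].

χ(G) = 4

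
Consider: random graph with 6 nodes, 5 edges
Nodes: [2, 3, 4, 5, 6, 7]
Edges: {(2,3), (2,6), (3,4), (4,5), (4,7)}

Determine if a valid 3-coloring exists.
Yes, G is 3-colorable

A valid 3-coloring: color 1: [2, 4]; color 2: [3, 5, 6, 7].
(χ(G) = 2 ≤ 3.)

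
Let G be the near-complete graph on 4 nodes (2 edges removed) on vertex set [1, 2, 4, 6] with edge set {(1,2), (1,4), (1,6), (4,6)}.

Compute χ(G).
Clique number ω(G) = 3 (lower bound: χ ≥ ω).
The clique on [1, 4, 6] has size 3, forcing χ ≥ 3, and the coloring below uses 3 colors, so χ(G) = 3.
A valid 3-coloring: color 1: [1]; color 2: [2, 4]; color 3: [6].

χ(G) = 3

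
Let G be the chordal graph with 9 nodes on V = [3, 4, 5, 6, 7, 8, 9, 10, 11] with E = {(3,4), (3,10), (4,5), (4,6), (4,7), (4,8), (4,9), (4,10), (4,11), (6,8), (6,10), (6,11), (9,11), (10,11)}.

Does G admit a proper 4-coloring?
A valid 4-coloring: color 1: [4]; color 2: [5, 7, 8, 9, 10]; color 3: [3, 11]; color 4: [6].
(χ(G) = 4 ≤ 4.)

Yes, G is 4-colorable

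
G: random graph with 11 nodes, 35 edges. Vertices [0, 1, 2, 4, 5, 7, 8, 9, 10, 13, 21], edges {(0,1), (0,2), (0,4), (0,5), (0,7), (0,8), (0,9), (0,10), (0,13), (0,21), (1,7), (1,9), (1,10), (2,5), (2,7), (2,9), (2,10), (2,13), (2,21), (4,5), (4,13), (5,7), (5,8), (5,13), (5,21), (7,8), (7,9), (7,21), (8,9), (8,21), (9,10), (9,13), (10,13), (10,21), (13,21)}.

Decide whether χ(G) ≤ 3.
The clique on vertices [0, 5, 7, 8, 21] has size 5 > 3, so it alone needs 5 colors.

No, G is not 3-colorable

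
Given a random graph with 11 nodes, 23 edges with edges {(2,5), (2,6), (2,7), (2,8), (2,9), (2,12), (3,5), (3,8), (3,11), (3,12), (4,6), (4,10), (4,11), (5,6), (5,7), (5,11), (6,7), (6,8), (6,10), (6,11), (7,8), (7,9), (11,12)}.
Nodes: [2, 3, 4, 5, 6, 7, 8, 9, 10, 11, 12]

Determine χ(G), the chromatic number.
Clique number ω(G) = 4 (lower bound: χ ≥ ω).
The clique on [2, 6, 7, 8] has size 4, forcing χ ≥ 4, and the coloring below uses 4 colors, so χ(G) = 4.
A valid 4-coloring: color 1: [3, 6, 9]; color 2: [2, 10, 11]; color 3: [4, 7, 12]; color 4: [5, 8].

χ(G) = 4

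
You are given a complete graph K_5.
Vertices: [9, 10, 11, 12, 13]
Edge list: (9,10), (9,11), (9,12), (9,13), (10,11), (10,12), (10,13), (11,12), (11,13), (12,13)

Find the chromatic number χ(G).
Clique number ω(G) = 5 (lower bound: χ ≥ ω).
The clique on [9, 10, 11, 12, 13] has size 5, forcing χ ≥ 5, and the coloring below uses 5 colors, so χ(G) = 5.
A valid 5-coloring: color 1: [10]; color 2: [12]; color 3: [9]; color 4: [13]; color 5: [11].

χ(G) = 5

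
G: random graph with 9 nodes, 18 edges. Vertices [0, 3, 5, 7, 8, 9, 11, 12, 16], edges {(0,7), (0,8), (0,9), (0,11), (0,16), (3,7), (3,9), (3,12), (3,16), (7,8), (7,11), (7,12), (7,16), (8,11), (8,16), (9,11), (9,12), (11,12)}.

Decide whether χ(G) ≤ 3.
No, G is not 3-colorable

The clique on vertices [0, 7, 8, 16] has size 4 > 3, so it alone needs 4 colors.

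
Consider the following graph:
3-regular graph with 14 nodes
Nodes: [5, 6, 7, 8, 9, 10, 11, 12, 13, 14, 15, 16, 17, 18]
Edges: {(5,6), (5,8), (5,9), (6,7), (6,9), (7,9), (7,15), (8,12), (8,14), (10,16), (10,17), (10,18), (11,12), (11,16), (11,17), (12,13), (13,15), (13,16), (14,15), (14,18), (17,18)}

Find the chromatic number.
Clique number ω(G) = 3 (lower bound: χ ≥ ω).
The clique on [5, 6, 9] has size 3, forcing χ ≥ 3, and the coloring below uses 3 colors, so χ(G) = 3.
A valid 3-coloring: color 1: [6, 12, 15, 16, 18]; color 2: [5, 7, 10, 11, 13, 14]; color 3: [8, 9, 17].

χ(G) = 3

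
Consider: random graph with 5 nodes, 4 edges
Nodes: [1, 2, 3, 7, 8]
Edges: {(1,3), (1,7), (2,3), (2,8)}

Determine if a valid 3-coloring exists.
Yes, G is 3-colorable

A valid 3-coloring: color 1: [1, 2]; color 2: [3, 7, 8].
(χ(G) = 2 ≤ 3.)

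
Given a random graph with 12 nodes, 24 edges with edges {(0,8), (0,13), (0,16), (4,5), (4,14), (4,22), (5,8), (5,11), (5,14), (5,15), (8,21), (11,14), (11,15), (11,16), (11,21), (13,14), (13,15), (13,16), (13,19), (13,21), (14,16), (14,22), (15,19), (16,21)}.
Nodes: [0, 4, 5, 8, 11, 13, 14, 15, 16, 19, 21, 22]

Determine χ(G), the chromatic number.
Clique number ω(G) = 3 (lower bound: χ ≥ ω).
The clique on [4, 5, 14] has size 3, forcing χ ≥ 3, and the coloring below uses 3 colors, so χ(G) = 3.
A valid 3-coloring: color 1: [4, 8, 11, 13]; color 2: [0, 14, 15, 21]; color 3: [5, 16, 19, 22].

χ(G) = 3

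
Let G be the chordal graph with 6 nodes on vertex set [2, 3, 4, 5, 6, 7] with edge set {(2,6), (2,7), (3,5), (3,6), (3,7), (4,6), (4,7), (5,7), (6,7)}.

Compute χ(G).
Clique number ω(G) = 3 (lower bound: χ ≥ ω).
The clique on [3, 5, 7] has size 3, forcing χ ≥ 3, and the coloring below uses 3 colors, so χ(G) = 3.
A valid 3-coloring: color 1: [7]; color 2: [5, 6]; color 3: [2, 3, 4].

χ(G) = 3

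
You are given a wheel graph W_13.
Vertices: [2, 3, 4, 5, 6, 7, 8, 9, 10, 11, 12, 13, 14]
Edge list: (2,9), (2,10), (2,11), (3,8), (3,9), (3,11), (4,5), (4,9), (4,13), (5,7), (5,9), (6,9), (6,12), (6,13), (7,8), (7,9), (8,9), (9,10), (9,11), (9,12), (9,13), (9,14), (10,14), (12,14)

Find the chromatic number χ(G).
χ(G) = 3

Clique number ω(G) = 3 (lower bound: χ ≥ ω).
The clique on [2, 9, 10] has size 3, forcing χ ≥ 3, and the coloring below uses 3 colors, so χ(G) = 3.
A valid 3-coloring: color 1: [9]; color 2: [5, 8, 10, 11, 12, 13]; color 3: [2, 3, 4, 6, 7, 14].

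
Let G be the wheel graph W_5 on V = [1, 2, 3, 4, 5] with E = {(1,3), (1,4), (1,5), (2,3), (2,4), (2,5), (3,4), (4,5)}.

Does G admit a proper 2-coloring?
No, G is not 2-colorable

The clique on vertices [1, 3, 4] has size 3 > 2, so it alone needs 3 colors.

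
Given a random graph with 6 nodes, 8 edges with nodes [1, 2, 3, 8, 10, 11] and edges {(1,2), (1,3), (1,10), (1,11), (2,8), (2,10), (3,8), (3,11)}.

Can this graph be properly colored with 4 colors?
Yes, G is 4-colorable

A valid 4-coloring: color 1: [1, 8]; color 2: [2, 3]; color 3: [10, 11].
(χ(G) = 3 ≤ 4.)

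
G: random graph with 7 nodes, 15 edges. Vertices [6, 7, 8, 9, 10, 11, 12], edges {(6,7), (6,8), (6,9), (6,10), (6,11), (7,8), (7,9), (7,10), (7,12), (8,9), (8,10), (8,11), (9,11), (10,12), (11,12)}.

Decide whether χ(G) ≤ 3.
No, G is not 3-colorable

The clique on vertices [6, 8, 9, 11] has size 4 > 3, so it alone needs 4 colors.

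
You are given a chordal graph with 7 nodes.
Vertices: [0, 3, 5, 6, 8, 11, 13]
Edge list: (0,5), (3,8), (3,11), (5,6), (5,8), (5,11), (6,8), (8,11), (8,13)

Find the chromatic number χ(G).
Clique number ω(G) = 3 (lower bound: χ ≥ ω).
The clique on [3, 8, 11] has size 3, forcing χ ≥ 3, and the coloring below uses 3 colors, so χ(G) = 3.
A valid 3-coloring: color 1: [0, 8]; color 2: [3, 5, 13]; color 3: [6, 11].

χ(G) = 3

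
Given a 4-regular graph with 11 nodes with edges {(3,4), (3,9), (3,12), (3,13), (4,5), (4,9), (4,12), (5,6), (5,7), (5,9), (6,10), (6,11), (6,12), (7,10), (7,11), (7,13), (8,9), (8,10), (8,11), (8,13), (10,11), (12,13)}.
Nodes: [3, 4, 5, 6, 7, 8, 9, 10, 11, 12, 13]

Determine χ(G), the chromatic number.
χ(G) = 4

Clique number ω(G) = 3 (lower bound: χ ≥ ω).
Suppose a proper 3-coloring c exists. The clique [3, 4, 9] takes 3 distinct colors; by symmetry let c(3) = 1, c(4) = 2, c(9) = 3.
- Vertex 5: neighbors [4, 9] already have colors [2, 3] ⇒ c(5) = 1.
- Vertex 12: neighbors [3, 4] already have colors [1, 2] ⇒ c(12) = 3.
- Vertex 6: neighbors [5, 12] already have colors [1, 3] ⇒ c(6) = 2.
- Vertex 13: neighbors [3, 12] already have colors [1, 3] ⇒ c(13) = 2.
- Vertex 7: neighbors [5, 13] already have colors [1, 2] ⇒ c(7) = 3.
- Vertex 8: neighbors [13, 9] already have colors [2, 3] ⇒ c(8) = 1.
- Vertex 10: neighbors [8, 6, 7] already have colors [1, 2, 3] — all 3 colors blocked. Contradiction.
The forced assignments end in a contradiction, so G has no proper 3-coloring (χ ≥ 4).
The coloring below uses 4 colors, so χ(G) = 4.
A valid 4-coloring: color 1: [3, 5, 10]; color 2: [7, 9, 12]; color 3: [4, 11, 13]; color 4: [6, 8].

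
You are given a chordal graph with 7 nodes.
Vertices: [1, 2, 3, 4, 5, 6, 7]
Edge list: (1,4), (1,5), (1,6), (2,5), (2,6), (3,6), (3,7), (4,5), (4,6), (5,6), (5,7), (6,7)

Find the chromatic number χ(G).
Clique number ω(G) = 4 (lower bound: χ ≥ ω).
The clique on [1, 4, 5, 6] has size 4, forcing χ ≥ 4, and the coloring below uses 4 colors, so χ(G) = 4.
A valid 4-coloring: color 1: [6]; color 2: [3, 5]; color 3: [1, 2, 7]; color 4: [4].

χ(G) = 4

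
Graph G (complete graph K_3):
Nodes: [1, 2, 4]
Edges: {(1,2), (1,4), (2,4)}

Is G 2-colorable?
No, G is not 2-colorable

The clique on vertices [1, 2, 4] has size 3 > 2, so it alone needs 3 colors.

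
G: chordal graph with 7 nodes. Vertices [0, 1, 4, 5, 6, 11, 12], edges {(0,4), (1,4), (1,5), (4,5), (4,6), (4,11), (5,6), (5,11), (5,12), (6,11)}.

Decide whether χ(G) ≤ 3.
The clique on vertices [4, 5, 6, 11] has size 4 > 3, so it alone needs 4 colors.

No, G is not 3-colorable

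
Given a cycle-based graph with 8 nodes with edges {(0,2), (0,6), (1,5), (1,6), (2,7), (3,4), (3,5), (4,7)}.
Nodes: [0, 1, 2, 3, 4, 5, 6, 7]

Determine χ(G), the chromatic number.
χ(G) = 2

Clique number ω(G) = 2 (lower bound: χ ≥ ω).
The graph is bipartite (no odd cycle), so 2 colors suffice: χ(G) = 2.
A valid 2-coloring: color 1: [2, 4, 5, 6]; color 2: [0, 1, 3, 7].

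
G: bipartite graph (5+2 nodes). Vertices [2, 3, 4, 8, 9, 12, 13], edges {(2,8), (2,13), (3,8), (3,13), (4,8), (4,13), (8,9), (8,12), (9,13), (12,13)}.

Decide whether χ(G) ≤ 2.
A valid 2-coloring: color 1: [8, 13]; color 2: [2, 3, 4, 9, 12].
(χ(G) = 2 ≤ 2.)

Yes, G is 2-colorable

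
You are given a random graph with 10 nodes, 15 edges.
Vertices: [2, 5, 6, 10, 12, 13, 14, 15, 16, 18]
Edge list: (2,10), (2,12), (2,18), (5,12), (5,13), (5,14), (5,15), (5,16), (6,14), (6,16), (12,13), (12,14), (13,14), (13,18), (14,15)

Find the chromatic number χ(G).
Clique number ω(G) = 4 (lower bound: χ ≥ ω).
The clique on [5, 12, 13, 14] has size 4, forcing χ ≥ 4, and the coloring below uses 4 colors, so χ(G) = 4.
A valid 4-coloring: color 1: [2, 5, 6]; color 2: [10, 14, 16, 18]; color 3: [12, 15]; color 4: [13].

χ(G) = 4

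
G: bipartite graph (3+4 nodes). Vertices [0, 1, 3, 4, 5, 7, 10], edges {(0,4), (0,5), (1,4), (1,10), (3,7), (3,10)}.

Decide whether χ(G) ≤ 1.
No, G is not 1-colorable

Edge (0,4) forces its endpoints to differ, so 1 color is not enough.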